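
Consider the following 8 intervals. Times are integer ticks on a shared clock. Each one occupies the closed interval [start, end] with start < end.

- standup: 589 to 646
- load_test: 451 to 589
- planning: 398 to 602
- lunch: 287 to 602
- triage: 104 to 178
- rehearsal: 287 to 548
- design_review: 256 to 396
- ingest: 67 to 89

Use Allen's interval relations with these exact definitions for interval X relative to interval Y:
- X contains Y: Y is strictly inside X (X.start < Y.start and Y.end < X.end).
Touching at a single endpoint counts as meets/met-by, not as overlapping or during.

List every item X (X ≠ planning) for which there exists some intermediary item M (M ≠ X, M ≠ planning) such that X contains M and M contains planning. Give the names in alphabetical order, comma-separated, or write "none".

none

Target planning = [398, 602].
Intermediaries M with M contains planning: none.
Union: none.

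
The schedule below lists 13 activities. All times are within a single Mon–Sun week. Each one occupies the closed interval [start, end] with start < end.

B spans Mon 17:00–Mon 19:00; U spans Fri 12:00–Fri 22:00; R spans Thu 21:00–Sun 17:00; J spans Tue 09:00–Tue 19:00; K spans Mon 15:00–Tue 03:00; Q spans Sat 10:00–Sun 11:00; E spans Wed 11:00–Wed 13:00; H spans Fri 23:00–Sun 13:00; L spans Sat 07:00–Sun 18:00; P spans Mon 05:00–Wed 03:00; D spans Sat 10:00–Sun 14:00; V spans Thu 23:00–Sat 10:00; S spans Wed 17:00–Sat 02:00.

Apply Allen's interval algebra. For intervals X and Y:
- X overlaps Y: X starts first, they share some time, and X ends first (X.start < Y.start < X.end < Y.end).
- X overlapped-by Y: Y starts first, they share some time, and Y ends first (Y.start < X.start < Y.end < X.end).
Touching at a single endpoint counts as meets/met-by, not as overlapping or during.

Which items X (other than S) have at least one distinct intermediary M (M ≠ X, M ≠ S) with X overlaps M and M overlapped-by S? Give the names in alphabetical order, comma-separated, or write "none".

V

Target S = [Wed 17:00, Sat 02:00].
Intermediaries M with M overlapped-by S: H, R, V.
Via H — items with X overlaps H: V.
Via R — items with X overlaps R: none.
Via V — items with X overlaps V: none.
Union: V.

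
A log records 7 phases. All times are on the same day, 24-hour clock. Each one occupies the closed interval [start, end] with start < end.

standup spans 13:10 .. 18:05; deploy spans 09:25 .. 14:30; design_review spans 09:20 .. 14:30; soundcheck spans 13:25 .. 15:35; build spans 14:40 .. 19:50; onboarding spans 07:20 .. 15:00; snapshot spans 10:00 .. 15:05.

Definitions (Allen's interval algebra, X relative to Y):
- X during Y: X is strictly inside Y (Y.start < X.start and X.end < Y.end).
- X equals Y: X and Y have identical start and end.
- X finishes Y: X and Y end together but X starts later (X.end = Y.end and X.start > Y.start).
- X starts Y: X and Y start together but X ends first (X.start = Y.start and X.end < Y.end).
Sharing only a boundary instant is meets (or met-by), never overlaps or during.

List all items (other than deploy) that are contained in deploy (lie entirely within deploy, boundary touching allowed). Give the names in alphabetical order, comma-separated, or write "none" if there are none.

Target deploy = [09:25, 14:30].
build [14:40, 19:50] → after → no.
design_review [09:20, 14:30] → finished-by → no.
onboarding [07:20, 15:00] → contains → no.
snapshot [10:00, 15:05] → overlapped-by → no.
soundcheck [13:25, 15:35] → overlapped-by → no.
standup [13:10, 18:05] → overlapped-by → no.
Result: none.

none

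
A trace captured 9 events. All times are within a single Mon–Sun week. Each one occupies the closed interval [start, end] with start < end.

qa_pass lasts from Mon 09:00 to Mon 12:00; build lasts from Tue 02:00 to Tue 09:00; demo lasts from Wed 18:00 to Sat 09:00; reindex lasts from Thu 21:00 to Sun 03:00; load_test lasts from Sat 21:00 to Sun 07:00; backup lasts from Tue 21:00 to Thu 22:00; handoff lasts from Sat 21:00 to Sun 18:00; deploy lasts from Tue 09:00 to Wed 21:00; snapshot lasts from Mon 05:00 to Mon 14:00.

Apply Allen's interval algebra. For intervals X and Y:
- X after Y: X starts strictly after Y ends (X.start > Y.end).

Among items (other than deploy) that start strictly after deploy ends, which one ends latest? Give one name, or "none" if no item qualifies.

Target deploy = [Tue 09:00, Wed 21:00].
backup [Tue 21:00, Thu 22:00] → overlapped-by → excluded.
build [Tue 02:00, Tue 09:00] → meets → excluded.
demo [Wed 18:00, Sat 09:00] → overlapped-by → excluded.
handoff [Sat 21:00, Sun 18:00] → after → candidate.
load_test [Sat 21:00, Sun 07:00] → after → candidate.
qa_pass [Mon 09:00, Mon 12:00] → before → excluded.
reindex [Thu 21:00, Sun 03:00] → after → candidate.
snapshot [Mon 05:00, Mon 14:00] → before → excluded.
Among candidates, latest end is Sun 18:00 → handoff.

handoff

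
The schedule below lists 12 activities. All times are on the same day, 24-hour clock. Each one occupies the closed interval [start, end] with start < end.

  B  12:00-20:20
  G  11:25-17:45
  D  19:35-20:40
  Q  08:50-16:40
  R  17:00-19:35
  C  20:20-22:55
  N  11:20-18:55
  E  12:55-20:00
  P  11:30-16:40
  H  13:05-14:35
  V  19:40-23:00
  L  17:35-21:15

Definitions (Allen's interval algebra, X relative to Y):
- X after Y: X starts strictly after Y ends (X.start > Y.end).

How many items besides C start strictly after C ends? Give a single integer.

Target C = [20:20, 22:55].
B [12:00, 20:20] → meets → no.
D [19:35, 20:40] → overlaps → no.
E [12:55, 20:00] → before → no.
G [11:25, 17:45] → before → no.
H [13:05, 14:35] → before → no.
L [17:35, 21:15] → overlaps → no.
N [11:20, 18:55] → before → no.
P [11:30, 16:40] → before → no.
Q [08:50, 16:40] → before → no.
R [17:00, 19:35] → before → no.
V [19:40, 23:00] → contains → no.
Total: 0.

0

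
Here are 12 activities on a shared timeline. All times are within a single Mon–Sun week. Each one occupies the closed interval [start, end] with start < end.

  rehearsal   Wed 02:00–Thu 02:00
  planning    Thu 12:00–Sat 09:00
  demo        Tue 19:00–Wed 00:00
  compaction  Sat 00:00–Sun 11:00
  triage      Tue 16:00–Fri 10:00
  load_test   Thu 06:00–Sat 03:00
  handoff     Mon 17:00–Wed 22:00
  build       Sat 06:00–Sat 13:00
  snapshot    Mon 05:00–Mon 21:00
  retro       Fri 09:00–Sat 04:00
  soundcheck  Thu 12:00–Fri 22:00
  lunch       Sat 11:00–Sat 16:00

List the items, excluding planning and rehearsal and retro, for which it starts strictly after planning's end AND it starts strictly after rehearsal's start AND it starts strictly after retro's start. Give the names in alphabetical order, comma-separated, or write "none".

Conditions: its start is strictly after planning's end (X.start > Sat 09:00) AND its start is strictly after rehearsal's start (X.start > Wed 02:00) AND its start is strictly after retro's start (X.start > Fri 09:00).
build: start Sat 06:00 > Sat 09:00? ✗; start Sat 06:00 > Wed 02:00? ✓; start Sat 06:00 > Fri 09:00? ✓ → no.
compaction: start Sat 00:00 > Sat 09:00? ✗; start Sat 00:00 > Wed 02:00? ✓; start Sat 00:00 > Fri 09:00? ✓ → no.
demo: start Tue 19:00 > Sat 09:00? ✗; start Tue 19:00 > Wed 02:00? ✗; start Tue 19:00 > Fri 09:00? ✗ → no.
handoff: start Mon 17:00 > Sat 09:00? ✗; start Mon 17:00 > Wed 02:00? ✗; start Mon 17:00 > Fri 09:00? ✗ → no.
load_test: start Thu 06:00 > Sat 09:00? ✗; start Thu 06:00 > Wed 02:00? ✓; start Thu 06:00 > Fri 09:00? ✗ → no.
lunch: start Sat 11:00 > Sat 09:00? ✓; start Sat 11:00 > Wed 02:00? ✓; start Sat 11:00 > Fri 09:00? ✓ → yes.
snapshot: start Mon 05:00 > Sat 09:00? ✗; start Mon 05:00 > Wed 02:00? ✗; start Mon 05:00 > Fri 09:00? ✗ → no.
soundcheck: start Thu 12:00 > Sat 09:00? ✗; start Thu 12:00 > Wed 02:00? ✓; start Thu 12:00 > Fri 09:00? ✗ → no.
triage: start Tue 16:00 > Sat 09:00? ✗; start Tue 16:00 > Wed 02:00? ✗; start Tue 16:00 > Fri 09:00? ✗ → no.
Result: lunch.

lunch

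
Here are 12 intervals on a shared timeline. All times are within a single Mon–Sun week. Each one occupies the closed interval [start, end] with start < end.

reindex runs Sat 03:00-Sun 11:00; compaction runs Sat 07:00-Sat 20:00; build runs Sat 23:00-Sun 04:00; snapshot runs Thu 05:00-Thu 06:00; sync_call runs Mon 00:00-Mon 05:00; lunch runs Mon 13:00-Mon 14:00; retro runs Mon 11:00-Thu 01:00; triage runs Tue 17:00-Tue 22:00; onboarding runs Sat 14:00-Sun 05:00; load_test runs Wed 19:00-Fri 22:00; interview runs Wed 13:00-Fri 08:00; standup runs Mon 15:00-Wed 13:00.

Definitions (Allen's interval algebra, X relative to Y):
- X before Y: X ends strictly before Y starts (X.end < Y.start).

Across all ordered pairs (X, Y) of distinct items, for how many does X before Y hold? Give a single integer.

Checking all 132 ordered pairs for relation 'before'; matching pairs in alphabetical order:
(compaction, build): compaction before build ✓
(interview, build): interview before build ✓
(interview, compaction): interview before compaction ✓
(interview, onboarding): interview before onboarding ✓
(interview, reindex): interview before reindex ✓
(load_test, build): load_test before build ✓
(load_test, compaction): load_test before compaction ✓
(load_test, onboarding): load_test before onboarding ✓
(load_test, reindex): load_test before reindex ✓
(lunch, build): lunch before build ✓
(lunch, compaction): lunch before compaction ✓
(lunch, interview): lunch before interview ✓
(lunch, load_test): lunch before load_test ✓
(lunch, onboarding): lunch before onboarding ✓
(lunch, reindex): lunch before reindex ✓
(lunch, snapshot): lunch before snapshot ✓
(lunch, standup): lunch before standup ✓
(lunch, triage): lunch before triage ✓
(retro, build): retro before build ✓
(retro, compaction): retro before compaction ✓
(retro, onboarding): retro before onboarding ✓
(retro, reindex): retro before reindex ✓
(retro, snapshot): retro before snapshot ✓
(snapshot, build): snapshot before build ✓
... plus 27 further pairs not listed.
Count: 51.

51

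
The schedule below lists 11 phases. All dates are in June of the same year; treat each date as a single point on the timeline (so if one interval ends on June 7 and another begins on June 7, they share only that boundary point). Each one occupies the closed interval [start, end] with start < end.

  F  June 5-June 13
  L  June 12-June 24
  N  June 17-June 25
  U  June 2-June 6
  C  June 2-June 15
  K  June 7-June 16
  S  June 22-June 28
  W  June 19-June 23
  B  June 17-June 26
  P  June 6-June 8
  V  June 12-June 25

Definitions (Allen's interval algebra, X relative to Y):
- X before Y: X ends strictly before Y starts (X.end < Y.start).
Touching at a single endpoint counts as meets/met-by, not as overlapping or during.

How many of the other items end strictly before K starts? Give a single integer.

1

Target K = [June 7, June 16].
B [June 17, June 26] → after → no.
C [June 2, June 15] → overlaps → no.
F [June 5, June 13] → overlaps → no.
L [June 12, June 24] → overlapped-by → no.
N [June 17, June 25] → after → no.
P [June 6, June 8] → overlaps → no.
S [June 22, June 28] → after → no.
U [June 2, June 6] → before → counts.
V [June 12, June 25] → overlapped-by → no.
W [June 19, June 23] → after → no.
Total: 1.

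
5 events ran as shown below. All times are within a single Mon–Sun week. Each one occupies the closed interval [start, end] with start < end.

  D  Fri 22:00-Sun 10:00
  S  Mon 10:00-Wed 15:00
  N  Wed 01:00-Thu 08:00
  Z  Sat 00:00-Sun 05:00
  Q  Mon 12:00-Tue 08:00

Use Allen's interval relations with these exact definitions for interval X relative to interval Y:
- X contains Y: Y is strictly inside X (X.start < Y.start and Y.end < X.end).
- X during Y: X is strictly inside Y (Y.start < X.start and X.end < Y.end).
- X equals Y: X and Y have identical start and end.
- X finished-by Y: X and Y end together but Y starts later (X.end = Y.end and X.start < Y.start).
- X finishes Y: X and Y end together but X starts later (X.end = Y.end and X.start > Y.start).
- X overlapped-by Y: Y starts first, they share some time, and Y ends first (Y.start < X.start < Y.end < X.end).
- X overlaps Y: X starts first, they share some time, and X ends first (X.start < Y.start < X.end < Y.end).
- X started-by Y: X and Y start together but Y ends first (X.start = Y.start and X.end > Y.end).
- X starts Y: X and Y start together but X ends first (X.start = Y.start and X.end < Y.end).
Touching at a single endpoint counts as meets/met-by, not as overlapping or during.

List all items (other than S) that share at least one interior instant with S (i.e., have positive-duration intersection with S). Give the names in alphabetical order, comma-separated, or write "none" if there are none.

Target S = [Mon 10:00, Wed 15:00].
D [Fri 22:00, Sun 10:00] → after → no.
N [Wed 01:00, Thu 08:00] → overlapped-by → yes.
Q [Mon 12:00, Tue 08:00] → during → yes.
Z [Sat 00:00, Sun 05:00] → after → no.
Result: N, Q.

N, Q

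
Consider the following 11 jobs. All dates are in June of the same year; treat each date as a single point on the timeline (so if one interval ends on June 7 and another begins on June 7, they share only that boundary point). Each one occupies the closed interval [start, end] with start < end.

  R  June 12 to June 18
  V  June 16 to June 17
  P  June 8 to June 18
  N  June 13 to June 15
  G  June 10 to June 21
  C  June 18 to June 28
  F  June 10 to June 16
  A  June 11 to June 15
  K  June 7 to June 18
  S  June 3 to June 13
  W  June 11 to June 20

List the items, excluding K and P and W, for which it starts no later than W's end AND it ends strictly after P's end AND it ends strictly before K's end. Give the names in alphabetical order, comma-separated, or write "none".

Conditions: its start is no later than W's end (X.start <= June 20) AND its end is strictly after P's end (X.end > June 18) AND its end is strictly before K's end (X.end < June 18).
A: start June 11 <= June 20? ✓; end June 15 > June 18? ✗; end June 15 < June 18? ✓ → no.
C: start June 18 <= June 20? ✓; end June 28 > June 18? ✓; end June 28 < June 18? ✗ → no.
F: start June 10 <= June 20? ✓; end June 16 > June 18? ✗; end June 16 < June 18? ✓ → no.
G: start June 10 <= June 20? ✓; end June 21 > June 18? ✓; end June 21 < June 18? ✗ → no.
N: start June 13 <= June 20? ✓; end June 15 > June 18? ✗; end June 15 < June 18? ✓ → no.
R: start June 12 <= June 20? ✓; end June 18 > June 18? ✗; end June 18 < June 18? ✗ → no.
S: start June 3 <= June 20? ✓; end June 13 > June 18? ✗; end June 13 < June 18? ✓ → no.
V: start June 16 <= June 20? ✓; end June 17 > June 18? ✗; end June 17 < June 18? ✓ → no.
Result: none.

none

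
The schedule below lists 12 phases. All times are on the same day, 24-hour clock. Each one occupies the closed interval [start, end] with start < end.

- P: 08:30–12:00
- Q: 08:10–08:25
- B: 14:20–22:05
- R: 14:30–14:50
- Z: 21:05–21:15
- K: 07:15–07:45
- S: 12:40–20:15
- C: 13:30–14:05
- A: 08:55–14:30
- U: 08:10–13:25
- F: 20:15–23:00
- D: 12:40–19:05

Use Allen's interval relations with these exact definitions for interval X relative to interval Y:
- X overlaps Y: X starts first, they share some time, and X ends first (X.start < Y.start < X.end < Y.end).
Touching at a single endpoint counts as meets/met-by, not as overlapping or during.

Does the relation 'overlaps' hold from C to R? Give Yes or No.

No

C = [13:30, 14:05], R = [14:30, 14:50].
Actual relation of C to R: before.
Asked whether 'overlaps' holds → No.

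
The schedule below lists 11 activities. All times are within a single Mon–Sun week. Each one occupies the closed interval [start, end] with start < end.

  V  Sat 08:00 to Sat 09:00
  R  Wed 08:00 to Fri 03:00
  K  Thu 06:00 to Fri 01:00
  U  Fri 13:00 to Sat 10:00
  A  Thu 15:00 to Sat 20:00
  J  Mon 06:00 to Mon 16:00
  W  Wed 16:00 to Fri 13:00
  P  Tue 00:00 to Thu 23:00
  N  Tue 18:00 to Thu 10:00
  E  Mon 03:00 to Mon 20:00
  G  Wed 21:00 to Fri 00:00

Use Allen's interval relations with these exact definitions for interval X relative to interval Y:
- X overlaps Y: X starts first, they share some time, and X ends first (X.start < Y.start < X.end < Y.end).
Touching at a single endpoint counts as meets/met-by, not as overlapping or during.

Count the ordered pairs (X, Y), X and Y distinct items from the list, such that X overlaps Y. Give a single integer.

15

Checking all 110 ordered pairs for relation 'overlaps'; matching pairs in alphabetical order:
(G, A): G overlaps A ✓
(G, K): G overlaps K ✓
(K, A): K overlaps A ✓
(N, G): N overlaps G ✓
(N, K): N overlaps K ✓
(N, R): N overlaps R ✓
(N, W): N overlaps W ✓
(P, A): P overlaps A ✓
(P, G): P overlaps G ✓
(P, K): P overlaps K ✓
(P, R): P overlaps R ✓
(P, W): P overlaps W ✓
(R, A): R overlaps A ✓
(R, W): R overlaps W ✓
(W, A): W overlaps A ✓
Count: 15.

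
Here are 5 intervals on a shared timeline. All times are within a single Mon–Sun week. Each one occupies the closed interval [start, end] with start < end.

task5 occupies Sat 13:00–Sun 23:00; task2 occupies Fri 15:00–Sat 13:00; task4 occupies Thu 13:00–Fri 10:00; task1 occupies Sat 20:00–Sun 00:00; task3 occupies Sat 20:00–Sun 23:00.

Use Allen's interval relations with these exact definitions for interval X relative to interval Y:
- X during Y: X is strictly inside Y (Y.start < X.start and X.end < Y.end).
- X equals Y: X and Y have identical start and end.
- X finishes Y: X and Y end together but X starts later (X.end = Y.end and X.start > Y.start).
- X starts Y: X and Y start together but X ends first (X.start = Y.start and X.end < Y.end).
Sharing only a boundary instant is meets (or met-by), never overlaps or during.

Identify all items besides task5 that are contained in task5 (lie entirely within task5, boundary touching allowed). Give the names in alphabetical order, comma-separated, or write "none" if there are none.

task1, task3

Target task5 = [Sat 13:00, Sun 23:00].
task1 [Sat 20:00, Sun 00:00] → during → yes.
task2 [Fri 15:00, Sat 13:00] → meets → no.
task3 [Sat 20:00, Sun 23:00] → finishes → yes.
task4 [Thu 13:00, Fri 10:00] → before → no.
Result: task1, task3.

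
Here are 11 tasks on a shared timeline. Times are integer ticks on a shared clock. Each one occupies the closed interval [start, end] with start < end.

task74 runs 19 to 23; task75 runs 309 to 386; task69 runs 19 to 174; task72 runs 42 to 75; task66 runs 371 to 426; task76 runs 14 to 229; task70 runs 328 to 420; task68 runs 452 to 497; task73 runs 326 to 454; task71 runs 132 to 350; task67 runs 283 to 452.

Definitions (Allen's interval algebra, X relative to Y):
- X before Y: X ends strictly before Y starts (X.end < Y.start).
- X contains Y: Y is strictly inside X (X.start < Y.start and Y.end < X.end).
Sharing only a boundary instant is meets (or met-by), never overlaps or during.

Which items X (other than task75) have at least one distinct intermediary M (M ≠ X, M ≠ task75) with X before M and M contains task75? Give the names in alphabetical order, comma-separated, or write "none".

task69, task72, task74, task76

Target task75 = [309, 386].
Intermediaries M with M contains task75: task67.
Via task67 — items with X before task67: task69, task72, task74, task76.
Union: task69, task72, task74, task76.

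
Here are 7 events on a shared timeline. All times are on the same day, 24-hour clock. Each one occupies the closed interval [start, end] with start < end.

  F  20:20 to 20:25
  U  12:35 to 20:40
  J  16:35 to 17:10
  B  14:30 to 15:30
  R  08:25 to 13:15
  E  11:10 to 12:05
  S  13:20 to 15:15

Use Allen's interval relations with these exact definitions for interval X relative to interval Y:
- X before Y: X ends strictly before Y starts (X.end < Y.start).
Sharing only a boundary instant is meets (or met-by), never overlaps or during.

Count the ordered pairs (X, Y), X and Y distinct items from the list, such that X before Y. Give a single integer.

14

Checking all 42 ordered pairs for relation 'before'; matching pairs in alphabetical order:
(B, F): B before F ✓
(B, J): B before J ✓
(E, B): E before B ✓
(E, F): E before F ✓
(E, J): E before J ✓
(E, S): E before S ✓
(E, U): E before U ✓
(J, F): J before F ✓
(R, B): R before B ✓
(R, F): R before F ✓
(R, J): R before J ✓
(R, S): R before S ✓
(S, F): S before F ✓
(S, J): S before J ✓
Count: 14.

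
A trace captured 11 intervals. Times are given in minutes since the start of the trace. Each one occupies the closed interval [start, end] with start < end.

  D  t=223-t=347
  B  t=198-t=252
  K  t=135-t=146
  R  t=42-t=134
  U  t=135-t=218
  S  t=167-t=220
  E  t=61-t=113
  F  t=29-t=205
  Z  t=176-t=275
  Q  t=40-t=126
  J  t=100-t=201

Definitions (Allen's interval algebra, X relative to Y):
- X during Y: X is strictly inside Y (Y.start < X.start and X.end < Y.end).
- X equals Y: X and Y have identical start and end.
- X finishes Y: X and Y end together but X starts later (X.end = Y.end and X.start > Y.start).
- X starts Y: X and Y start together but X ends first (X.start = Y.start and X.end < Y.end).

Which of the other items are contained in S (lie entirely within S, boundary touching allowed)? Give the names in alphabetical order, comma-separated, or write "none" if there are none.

none

Target S = [t=167, t=220].
B [t=198, t=252] → overlapped-by → no.
D [t=223, t=347] → after → no.
E [t=61, t=113] → before → no.
F [t=29, t=205] → overlaps → no.
J [t=100, t=201] → overlaps → no.
K [t=135, t=146] → before → no.
Q [t=40, t=126] → before → no.
R [t=42, t=134] → before → no.
U [t=135, t=218] → overlaps → no.
Z [t=176, t=275] → overlapped-by → no.
Result: none.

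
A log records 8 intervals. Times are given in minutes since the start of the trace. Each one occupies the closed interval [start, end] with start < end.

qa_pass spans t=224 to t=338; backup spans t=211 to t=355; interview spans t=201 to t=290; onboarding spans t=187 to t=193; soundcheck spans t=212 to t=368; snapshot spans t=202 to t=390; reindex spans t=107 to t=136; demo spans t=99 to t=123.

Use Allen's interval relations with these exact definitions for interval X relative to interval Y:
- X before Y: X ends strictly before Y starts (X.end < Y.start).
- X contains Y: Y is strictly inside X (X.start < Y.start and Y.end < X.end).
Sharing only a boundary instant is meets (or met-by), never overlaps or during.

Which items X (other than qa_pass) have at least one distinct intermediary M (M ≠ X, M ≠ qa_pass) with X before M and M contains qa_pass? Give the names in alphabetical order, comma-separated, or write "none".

demo, onboarding, reindex

Target qa_pass = [t=224, t=338].
Intermediaries M with M contains qa_pass: backup, snapshot, soundcheck.
Via backup — items with X before backup: demo, onboarding, reindex.
Via snapshot — items with X before snapshot: demo, onboarding, reindex.
Via soundcheck — items with X before soundcheck: demo, onboarding, reindex.
Union: demo, onboarding, reindex.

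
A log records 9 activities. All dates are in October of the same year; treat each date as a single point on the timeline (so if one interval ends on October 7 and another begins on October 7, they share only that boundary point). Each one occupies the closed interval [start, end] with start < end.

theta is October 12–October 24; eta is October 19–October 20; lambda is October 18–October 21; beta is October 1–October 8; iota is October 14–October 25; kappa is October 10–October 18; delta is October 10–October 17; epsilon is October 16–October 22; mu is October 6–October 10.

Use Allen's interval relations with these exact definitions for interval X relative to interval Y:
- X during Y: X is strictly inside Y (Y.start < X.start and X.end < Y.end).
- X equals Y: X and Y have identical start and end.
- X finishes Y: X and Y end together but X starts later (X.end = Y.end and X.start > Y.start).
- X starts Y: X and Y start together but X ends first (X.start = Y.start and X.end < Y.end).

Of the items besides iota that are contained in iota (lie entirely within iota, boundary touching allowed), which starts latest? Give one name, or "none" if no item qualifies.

Target iota = [October 14, October 25].
beta [October 1, October 8] → before → excluded.
delta [October 10, October 17] → overlaps → excluded.
epsilon [October 16, October 22] → during → candidate.
eta [October 19, October 20] → during → candidate.
kappa [October 10, October 18] → overlaps → excluded.
lambda [October 18, October 21] → during → candidate.
mu [October 6, October 10] → before → excluded.
theta [October 12, October 24] → overlaps → excluded.
Among candidates, latest start is October 19 → eta.

eta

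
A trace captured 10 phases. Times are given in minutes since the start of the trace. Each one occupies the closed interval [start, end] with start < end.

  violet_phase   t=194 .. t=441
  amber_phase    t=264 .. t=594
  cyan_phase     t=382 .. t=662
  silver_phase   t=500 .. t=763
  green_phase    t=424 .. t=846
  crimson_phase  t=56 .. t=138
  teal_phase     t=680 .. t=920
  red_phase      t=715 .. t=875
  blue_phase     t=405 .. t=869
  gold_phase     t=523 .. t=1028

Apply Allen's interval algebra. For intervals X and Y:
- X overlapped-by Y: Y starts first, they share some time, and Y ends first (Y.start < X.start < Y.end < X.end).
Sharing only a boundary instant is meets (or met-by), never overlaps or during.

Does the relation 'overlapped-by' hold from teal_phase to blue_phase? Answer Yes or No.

Yes

teal_phase = [t=680, t=920], blue_phase = [t=405, t=869].
Actual relation of teal_phase to blue_phase: overlapped-by.
Asked whether 'overlapped-by' holds → Yes.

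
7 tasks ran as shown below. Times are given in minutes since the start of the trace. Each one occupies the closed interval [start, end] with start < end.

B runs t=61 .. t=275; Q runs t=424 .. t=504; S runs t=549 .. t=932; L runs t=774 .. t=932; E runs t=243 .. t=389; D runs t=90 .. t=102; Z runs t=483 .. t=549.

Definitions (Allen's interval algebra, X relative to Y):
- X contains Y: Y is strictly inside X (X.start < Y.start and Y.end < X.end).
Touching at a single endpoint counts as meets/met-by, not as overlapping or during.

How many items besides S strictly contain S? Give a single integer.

Target S = [t=549, t=932].
B [t=61, t=275] → before → no.
D [t=90, t=102] → before → no.
E [t=243, t=389] → before → no.
L [t=774, t=932] → finishes → no.
Q [t=424, t=504] → before → no.
Z [t=483, t=549] → meets → no.
Total: 0.

0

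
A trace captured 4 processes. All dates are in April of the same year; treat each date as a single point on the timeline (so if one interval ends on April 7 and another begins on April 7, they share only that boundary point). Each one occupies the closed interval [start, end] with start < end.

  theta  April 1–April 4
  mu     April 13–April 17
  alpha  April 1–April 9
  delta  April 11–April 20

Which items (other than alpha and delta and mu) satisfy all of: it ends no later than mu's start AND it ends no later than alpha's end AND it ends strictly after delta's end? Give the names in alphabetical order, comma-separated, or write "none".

none

Conditions: its end is no later than mu's start (X.end <= April 13) AND its end is no later than alpha's end (X.end <= April 9) AND its end is strictly after delta's end (X.end > April 20).
theta: end April 4 <= April 13? ✓; end April 4 <= April 9? ✓; end April 4 > April 20? ✗ → no.
Result: none.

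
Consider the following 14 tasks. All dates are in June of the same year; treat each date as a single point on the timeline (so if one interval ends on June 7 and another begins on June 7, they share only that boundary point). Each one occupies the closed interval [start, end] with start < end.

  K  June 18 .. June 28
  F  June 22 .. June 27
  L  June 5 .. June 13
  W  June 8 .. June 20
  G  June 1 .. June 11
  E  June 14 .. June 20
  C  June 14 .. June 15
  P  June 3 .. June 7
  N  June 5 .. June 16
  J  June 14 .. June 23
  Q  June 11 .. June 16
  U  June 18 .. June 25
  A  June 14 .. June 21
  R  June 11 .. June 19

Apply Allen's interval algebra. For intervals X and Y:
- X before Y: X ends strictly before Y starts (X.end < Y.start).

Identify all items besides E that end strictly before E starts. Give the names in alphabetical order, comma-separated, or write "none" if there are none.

G, L, P

Target E = [June 14, June 20].
A [June 14, June 21] → started-by → no.
C [June 14, June 15] → starts → no.
F [June 22, June 27] → after → no.
G [June 1, June 11] → before → yes.
J [June 14, June 23] → started-by → no.
K [June 18, June 28] → overlapped-by → no.
L [June 5, June 13] → before → yes.
N [June 5, June 16] → overlaps → no.
P [June 3, June 7] → before → yes.
Q [June 11, June 16] → overlaps → no.
R [June 11, June 19] → overlaps → no.
U [June 18, June 25] → overlapped-by → no.
W [June 8, June 20] → finished-by → no.
Result: G, L, P.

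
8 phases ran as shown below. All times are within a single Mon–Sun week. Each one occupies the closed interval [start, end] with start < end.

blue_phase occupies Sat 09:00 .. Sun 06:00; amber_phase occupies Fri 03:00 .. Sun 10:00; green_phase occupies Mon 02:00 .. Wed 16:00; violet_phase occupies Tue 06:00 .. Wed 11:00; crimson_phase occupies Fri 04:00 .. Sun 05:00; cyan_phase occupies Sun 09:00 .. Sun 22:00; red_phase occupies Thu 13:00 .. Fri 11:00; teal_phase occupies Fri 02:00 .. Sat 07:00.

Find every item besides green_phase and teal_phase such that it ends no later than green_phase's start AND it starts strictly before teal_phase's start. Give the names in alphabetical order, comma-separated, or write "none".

Conditions: its end is no later than green_phase's start (X.end <= Mon 02:00) AND its start is strictly before teal_phase's start (X.start < Fri 02:00).
amber_phase: end Sun 10:00 <= Mon 02:00? ✗; start Fri 03:00 < Fri 02:00? ✗ → no.
blue_phase: end Sun 06:00 <= Mon 02:00? ✗; start Sat 09:00 < Fri 02:00? ✗ → no.
crimson_phase: end Sun 05:00 <= Mon 02:00? ✗; start Fri 04:00 < Fri 02:00? ✗ → no.
cyan_phase: end Sun 22:00 <= Mon 02:00? ✗; start Sun 09:00 < Fri 02:00? ✗ → no.
red_phase: end Fri 11:00 <= Mon 02:00? ✗; start Thu 13:00 < Fri 02:00? ✓ → no.
violet_phase: end Wed 11:00 <= Mon 02:00? ✗; start Tue 06:00 < Fri 02:00? ✓ → no.
Result: none.

none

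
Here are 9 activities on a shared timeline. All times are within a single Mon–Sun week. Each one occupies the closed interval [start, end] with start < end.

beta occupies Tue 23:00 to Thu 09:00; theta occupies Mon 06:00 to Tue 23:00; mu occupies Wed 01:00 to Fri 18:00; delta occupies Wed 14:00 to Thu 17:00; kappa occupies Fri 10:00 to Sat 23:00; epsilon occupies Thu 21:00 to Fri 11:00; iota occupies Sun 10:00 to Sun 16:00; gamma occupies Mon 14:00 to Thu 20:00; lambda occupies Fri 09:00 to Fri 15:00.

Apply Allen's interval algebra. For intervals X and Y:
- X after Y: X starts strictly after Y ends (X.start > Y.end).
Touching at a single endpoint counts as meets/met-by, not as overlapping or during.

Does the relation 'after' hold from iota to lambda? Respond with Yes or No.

Yes

iota = [Sun 10:00, Sun 16:00], lambda = [Fri 09:00, Fri 15:00].
Actual relation of iota to lambda: after.
Asked whether 'after' holds → Yes.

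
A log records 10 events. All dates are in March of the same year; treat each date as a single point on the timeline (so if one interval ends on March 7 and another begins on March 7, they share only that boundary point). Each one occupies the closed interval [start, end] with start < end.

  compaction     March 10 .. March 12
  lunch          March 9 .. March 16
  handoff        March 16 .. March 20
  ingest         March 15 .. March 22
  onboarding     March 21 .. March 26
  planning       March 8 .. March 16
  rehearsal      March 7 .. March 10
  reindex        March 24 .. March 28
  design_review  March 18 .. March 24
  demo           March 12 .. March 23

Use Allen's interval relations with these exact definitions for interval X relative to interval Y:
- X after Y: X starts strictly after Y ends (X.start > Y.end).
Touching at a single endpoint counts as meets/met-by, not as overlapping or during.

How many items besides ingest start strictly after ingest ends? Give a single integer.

1

Target ingest = [March 15, March 22].
compaction [March 10, March 12] → before → no.
demo [March 12, March 23] → contains → no.
design_review [March 18, March 24] → overlapped-by → no.
handoff [March 16, March 20] → during → no.
lunch [March 9, March 16] → overlaps → no.
onboarding [March 21, March 26] → overlapped-by → no.
planning [March 8, March 16] → overlaps → no.
rehearsal [March 7, March 10] → before → no.
reindex [March 24, March 28] → after → counts.
Total: 1.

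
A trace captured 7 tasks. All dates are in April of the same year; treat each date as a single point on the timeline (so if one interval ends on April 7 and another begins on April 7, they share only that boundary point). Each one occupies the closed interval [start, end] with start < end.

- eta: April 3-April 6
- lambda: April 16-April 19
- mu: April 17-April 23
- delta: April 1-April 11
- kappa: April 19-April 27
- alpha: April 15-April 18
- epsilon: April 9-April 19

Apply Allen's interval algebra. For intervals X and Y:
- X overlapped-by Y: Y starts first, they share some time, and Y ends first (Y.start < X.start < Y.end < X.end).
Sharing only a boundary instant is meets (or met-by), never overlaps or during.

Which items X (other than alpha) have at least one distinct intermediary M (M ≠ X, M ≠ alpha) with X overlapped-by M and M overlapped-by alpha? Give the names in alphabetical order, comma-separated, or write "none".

kappa, mu

Target alpha = [April 15, April 18].
Intermediaries M with M overlapped-by alpha: lambda, mu.
Via lambda — items with X overlapped-by lambda: mu.
Via mu — items with X overlapped-by mu: kappa.
Union: kappa, mu.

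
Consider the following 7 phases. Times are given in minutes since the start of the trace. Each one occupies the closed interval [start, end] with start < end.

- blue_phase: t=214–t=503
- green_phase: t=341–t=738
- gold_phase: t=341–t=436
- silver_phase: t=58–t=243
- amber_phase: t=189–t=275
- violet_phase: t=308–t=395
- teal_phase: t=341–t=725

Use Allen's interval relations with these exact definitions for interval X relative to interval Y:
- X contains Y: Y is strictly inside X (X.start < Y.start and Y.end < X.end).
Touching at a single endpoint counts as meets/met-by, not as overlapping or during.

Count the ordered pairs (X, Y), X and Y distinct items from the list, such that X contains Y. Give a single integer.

Checking all 42 ordered pairs for relation 'contains'; matching pairs in alphabetical order:
(blue_phase, gold_phase): blue_phase contains gold_phase ✓
(blue_phase, violet_phase): blue_phase contains violet_phase ✓
Count: 2.

2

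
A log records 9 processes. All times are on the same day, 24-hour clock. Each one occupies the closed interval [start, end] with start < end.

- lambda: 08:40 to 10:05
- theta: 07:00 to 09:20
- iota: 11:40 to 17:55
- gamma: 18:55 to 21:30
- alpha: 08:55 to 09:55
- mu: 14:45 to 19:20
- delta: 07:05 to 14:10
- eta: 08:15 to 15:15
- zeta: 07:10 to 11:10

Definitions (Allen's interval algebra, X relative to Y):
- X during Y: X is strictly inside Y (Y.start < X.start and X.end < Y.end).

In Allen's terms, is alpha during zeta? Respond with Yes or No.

alpha = [08:55, 09:55], zeta = [07:10, 11:10].
Actual relation of alpha to zeta: during.
Asked whether 'during' holds → Yes.

Yes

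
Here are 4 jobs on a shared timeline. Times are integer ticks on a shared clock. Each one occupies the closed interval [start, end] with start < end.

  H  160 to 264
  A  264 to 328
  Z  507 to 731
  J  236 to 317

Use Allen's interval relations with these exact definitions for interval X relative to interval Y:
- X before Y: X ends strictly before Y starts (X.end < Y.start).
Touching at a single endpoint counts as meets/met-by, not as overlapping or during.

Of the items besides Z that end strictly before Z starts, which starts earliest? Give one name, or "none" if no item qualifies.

H

Target Z = [507, 731].
A [264, 328] → before → candidate.
H [160, 264] → before → candidate.
J [236, 317] → before → candidate.
Among candidates, earliest start is 160 → H.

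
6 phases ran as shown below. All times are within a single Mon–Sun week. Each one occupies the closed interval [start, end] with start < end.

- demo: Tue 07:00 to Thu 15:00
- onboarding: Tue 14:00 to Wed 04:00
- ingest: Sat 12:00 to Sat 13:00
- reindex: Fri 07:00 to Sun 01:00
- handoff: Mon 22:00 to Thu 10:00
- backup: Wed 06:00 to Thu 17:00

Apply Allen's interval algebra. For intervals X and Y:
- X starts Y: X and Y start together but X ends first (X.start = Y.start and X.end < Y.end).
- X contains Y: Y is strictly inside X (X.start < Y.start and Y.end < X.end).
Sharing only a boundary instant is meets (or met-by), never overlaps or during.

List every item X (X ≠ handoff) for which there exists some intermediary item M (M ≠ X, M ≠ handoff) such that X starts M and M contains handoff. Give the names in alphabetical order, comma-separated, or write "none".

Target handoff = [Mon 22:00, Thu 10:00].
Intermediaries M with M contains handoff: none.
Union: none.

none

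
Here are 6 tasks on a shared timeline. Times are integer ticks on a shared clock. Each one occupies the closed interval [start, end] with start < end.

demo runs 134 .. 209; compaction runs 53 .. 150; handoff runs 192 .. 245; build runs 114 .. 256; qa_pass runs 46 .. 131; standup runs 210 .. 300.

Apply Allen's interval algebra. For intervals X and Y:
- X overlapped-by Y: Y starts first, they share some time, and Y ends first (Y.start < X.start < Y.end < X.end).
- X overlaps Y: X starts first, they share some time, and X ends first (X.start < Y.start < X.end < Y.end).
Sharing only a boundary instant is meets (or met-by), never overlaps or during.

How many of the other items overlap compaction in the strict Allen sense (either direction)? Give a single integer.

3

Target compaction = [53, 150].
build [114, 256] → overlapped-by → counts.
demo [134, 209] → overlapped-by → counts.
handoff [192, 245] → after → no.
qa_pass [46, 131] → overlaps → counts.
standup [210, 300] → after → no.
Total: 3.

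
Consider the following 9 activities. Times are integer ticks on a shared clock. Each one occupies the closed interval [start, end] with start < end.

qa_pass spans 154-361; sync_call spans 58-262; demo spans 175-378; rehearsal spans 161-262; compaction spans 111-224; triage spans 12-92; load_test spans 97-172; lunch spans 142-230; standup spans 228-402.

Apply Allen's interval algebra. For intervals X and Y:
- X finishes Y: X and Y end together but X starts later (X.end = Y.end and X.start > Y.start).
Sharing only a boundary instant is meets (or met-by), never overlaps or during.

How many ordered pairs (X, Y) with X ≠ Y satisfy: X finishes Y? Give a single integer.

1

Checking all 72 ordered pairs for relation 'finishes'; matching pairs in alphabetical order:
(rehearsal, sync_call): rehearsal finishes sync_call ✓
Count: 1.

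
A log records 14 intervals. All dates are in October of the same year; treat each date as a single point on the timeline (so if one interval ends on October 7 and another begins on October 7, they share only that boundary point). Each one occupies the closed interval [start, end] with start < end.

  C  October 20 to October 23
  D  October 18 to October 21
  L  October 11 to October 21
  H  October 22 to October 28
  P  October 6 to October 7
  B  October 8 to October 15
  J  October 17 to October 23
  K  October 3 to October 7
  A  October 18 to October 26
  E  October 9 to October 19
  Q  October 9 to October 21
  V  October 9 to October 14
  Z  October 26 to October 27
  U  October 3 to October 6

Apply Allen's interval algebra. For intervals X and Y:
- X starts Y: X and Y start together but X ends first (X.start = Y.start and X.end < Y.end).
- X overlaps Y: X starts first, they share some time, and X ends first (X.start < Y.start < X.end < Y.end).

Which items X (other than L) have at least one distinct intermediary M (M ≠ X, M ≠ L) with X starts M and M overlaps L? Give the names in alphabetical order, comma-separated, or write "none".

V

Target L = [October 11, October 21].
Intermediaries M with M overlaps L: B, E, V.
Via B — items with X starts B: none.
Via E — items with X starts E: V.
Via V — items with X starts V: none.
Union: V.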